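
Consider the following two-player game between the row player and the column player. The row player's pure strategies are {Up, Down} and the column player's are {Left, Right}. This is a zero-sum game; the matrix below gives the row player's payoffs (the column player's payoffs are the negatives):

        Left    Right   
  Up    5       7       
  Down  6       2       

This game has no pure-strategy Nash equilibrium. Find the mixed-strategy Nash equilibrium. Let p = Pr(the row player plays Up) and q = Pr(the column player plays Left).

p = 2/3, q = 5/6

For the column player to be willing to mix, the column player must be indifferent between Left and Right, which pins down the row player's mix.
  the column player's expected payoff from Left: p·(-5) + (1−p)·(-6) = p - 6
  the column player's expected payoff from Right: p·(-7) + (1−p)·(-2) = -5p - 2
  p - 6 = -5p - 2  ⇒  6p = 4  ⇒  p = 2/3.
For the row player to be willing to mix, the row player must be indifferent between Up and Down, which pins down the column player's mix.
  the row player's expected payoff from Up: q·5 + (1−q)·7 = -2q + 7
  the row player's expected payoff from Down: q·6 + (1−q)·2 = 4q + 2
  -2q + 7 = 4q + 2  ⇒  -6q = -5  ⇒  q = 5/6.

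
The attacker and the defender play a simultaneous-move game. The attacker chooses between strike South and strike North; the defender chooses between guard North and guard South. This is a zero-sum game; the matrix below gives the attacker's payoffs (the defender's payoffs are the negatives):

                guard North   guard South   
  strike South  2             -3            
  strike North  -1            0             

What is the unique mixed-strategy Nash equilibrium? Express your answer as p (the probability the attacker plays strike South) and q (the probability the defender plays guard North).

p = 1/6, q = 1/2

For the defender to be willing to mix, the defender must be indifferent between guard North and guard South, which pins down the attacker's mix.
  the defender's payoff from guard North: p·(-2) + (1−p)·1 = -3p + 1
  the defender's payoff from guard South: p·3 + (1−p)·0 = 3p
  -3p + 1 = 3p  ⇒  -6p = -1  ⇒  p = 1/6.
Set the attacker's expected payoff from strike South equal to that from strike North:
  the attacker's expected payoff from strike South: q·2 + (1−q)·(-3) = 5q - 3
  the attacker's expected payoff from strike North: q·(-1) + (1−q)·0 = -q
  5q - 3 = -q  ⇒  6q = 3  ⇒  q = 1/2.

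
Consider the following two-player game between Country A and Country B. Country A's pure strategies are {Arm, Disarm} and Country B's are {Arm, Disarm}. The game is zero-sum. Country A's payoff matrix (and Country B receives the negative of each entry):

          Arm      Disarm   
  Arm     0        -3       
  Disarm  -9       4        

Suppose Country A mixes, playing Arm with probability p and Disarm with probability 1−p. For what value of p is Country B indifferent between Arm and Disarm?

p = 13/16

Set Country B's expected payoff from Arm equal to that from Disarm:
  Country B's payoff from Arm: p·0 + (1−p)·9 = -9p + 9
  Country B's payoff from Disarm: p·3 + (1−p)·(-4) = 7p - 4
  -9p + 9 = 7p - 4  ⇒  -16p = -13  ⇒  p = 13/16.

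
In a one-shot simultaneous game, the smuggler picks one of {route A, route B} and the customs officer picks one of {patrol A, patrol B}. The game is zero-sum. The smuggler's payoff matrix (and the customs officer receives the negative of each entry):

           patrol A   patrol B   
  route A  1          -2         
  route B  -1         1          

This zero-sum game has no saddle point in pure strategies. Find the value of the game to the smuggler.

For the smuggler to be willing to mix, the smuggler must be indifferent between route A and route B, which pins down the customs officer's mix.
  the smuggler's expected payoff from route A: q·1 + (1−q)·(-2) = 3q - 2
  the smuggler's expected payoff from route B: q·(-1) + (1−q)·1 = -2q + 1
  3q - 2 = -2q + 1  ⇒  5q = 3  ⇒  q = 3/5.
The value is the smuggler's expected payoff against this mix (using route A): (3/5)·1 + (2/5)·(-2) = -1/5.

v = -1/5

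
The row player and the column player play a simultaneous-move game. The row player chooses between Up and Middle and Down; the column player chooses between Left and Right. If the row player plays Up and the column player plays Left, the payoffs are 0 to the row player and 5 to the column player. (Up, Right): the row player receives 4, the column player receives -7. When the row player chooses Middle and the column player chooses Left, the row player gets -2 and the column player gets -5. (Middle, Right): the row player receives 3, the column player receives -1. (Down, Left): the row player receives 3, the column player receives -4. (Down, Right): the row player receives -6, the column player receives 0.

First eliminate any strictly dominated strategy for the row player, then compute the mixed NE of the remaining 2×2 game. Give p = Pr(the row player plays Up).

p = 1/4

The row player's strategy Middle is strictly dominated by Up: 0 > -2 and 4 > 3. Eliminate Middle.
For the column player to be willing to mix, the column player must be indifferent between Left and Right, which pins down the row player's mix.
  the column player's payoff to Left: p·5 + (1−p)·(-4) = 9p - 4
  the column player's payoff to Right: p·(-7) + (1−p)·0 = -7p
  9p - 4 = -7p  ⇒  16p = 4  ⇒  p = 1/4.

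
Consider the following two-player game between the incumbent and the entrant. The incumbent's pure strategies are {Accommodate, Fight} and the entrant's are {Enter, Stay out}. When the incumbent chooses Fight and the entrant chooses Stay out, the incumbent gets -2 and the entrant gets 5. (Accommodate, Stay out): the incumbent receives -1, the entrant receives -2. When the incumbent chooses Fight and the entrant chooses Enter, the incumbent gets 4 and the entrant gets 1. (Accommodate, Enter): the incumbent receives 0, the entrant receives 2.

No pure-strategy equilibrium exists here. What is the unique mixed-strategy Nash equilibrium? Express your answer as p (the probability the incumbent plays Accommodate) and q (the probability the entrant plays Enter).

p = 1/2, q = 1/5

In a mixed equilibrium the entrant is indifferent between Enter and Stay out; this condition fixes p.
  the entrant's expected payoff from Enter: p·2 + (1−p)·1 = p + 1
  the entrant's expected payoff from Stay out: p·(-2) + (1−p)·5 = -7p + 5
  p + 1 = -7p + 5  ⇒  8p = 4  ⇒  p = 1/2.
For the incumbent to be willing to mix, the incumbent must be indifferent between Accommodate and Fight, which pins down the entrant's mix.
  the incumbent's payoff from Accommodate: q·0 + (1−q)·(-1) = q - 1
  the incumbent's payoff from Fight: q·4 + (1−q)·(-2) = 6q - 2
  q - 1 = 6q - 2  ⇒  -5q = -1  ⇒  q = 1/5.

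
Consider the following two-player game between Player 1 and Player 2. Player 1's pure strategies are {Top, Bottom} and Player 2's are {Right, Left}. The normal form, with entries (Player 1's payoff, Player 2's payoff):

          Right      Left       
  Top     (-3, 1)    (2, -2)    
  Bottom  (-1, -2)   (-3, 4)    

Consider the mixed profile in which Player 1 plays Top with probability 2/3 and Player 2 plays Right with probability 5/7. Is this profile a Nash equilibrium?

Yes

Check Player 2's indifference given Player 1's mix p = 2/3:
  payoff from Right = 0; payoff from Left = 0 — equal.
Check Player 1's indifference given Player 2's mix q = 5/7:
  payoff from Top = -11/7; payoff from Bottom = -11/7 — equal.
Both players are indifferent, so neither can profitably deviate.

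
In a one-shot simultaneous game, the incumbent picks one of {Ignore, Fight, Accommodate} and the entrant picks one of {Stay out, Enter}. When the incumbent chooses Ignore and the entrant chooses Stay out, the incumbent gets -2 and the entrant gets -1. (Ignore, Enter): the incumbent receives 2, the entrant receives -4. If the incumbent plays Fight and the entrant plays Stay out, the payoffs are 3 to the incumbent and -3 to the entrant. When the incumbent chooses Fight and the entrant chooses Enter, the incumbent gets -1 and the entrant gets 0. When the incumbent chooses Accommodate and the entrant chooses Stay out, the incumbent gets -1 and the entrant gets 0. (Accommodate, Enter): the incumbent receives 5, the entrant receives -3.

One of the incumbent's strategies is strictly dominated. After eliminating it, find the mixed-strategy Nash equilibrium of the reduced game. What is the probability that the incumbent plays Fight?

The incumbent's strategy Ignore is strictly dominated by Accommodate: -1 > -2 and 5 > 2. Eliminate Ignore.
The incumbent's mix must leave the entrant indifferent between Stay out and Enter.
  the entrant's expected payoff from Stay out: p·(-3) + (1−p)·0 = -3p
  the entrant's expected payoff from Enter: p·0 + (1−p)·(-3) = 3p - 3
  -3p = 3p - 3  ⇒  -6p = -3  ⇒  p = 1/2.

p = 1/2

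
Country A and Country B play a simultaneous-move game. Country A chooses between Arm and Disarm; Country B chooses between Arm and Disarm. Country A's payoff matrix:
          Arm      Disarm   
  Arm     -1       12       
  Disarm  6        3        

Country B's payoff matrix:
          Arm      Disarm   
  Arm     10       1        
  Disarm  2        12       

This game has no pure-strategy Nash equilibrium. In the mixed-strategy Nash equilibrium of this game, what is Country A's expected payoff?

75/16

Country B's mix must leave Country A indifferent between Arm and Disarm.
  Country A's expected payoff from Arm: q·(-1) + (1−q)·12 = -13q + 12
  Country A's expected payoff from Disarm: q·6 + (1−q)·3 = 3q + 3
  -13q + 12 = 3q + 3  ⇒  -16q = -9  ⇒  q = 9/16.
At equilibrium Country A is indifferent across rows, so Country A's payoff equals the payoff from Arm: (9/16)·(-1) + (7/16)·12 = 75/16.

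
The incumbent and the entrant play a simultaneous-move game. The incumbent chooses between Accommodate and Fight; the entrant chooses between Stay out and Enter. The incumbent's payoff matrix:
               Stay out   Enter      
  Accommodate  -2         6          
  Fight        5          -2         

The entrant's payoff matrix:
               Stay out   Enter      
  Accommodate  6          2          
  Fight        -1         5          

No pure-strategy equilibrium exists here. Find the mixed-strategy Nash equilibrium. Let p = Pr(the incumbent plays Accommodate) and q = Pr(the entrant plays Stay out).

For the entrant to be willing to mix, the entrant must be indifferent between Stay out and Enter, which pins down the incumbent's mix.
  the entrant's expected payoff from Stay out: p·6 + (1−p)·(-1) = 7p - 1
  the entrant's expected payoff from Enter: p·2 + (1−p)·5 = -3p + 5
  7p - 1 = -3p + 5  ⇒  10p = 6  ⇒  p = 3/5.
In a mixed equilibrium the incumbent is indifferent between Accommodate and Fight; this condition fixes q.
  the incumbent's expected payoff from Accommodate: q·(-2) + (1−q)·6 = -8q + 6
  the incumbent's expected payoff from Fight: q·5 + (1−q)·(-2) = 7q - 2
  -8q + 6 = 7q - 2  ⇒  -15q = -8  ⇒  q = 8/15.

p = 3/5, q = 8/15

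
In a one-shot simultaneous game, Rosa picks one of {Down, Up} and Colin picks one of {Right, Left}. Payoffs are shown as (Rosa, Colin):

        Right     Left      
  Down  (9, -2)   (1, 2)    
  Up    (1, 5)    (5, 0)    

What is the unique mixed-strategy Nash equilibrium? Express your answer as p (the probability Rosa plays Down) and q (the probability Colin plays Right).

Rosa's mix must leave Colin indifferent between Right and Left.
  Colin's payoff to Right: p·(-2) + (1−p)·5 = -7p + 5
  Colin's payoff to Left: p·2 + (1−p)·0 = 2p
  -7p + 5 = 2p  ⇒  -9p = -5  ⇒  p = 5/9.
In a mixed equilibrium Rosa is indifferent between Down and Up; this condition fixes q.
  Rosa's payoff from Down: q·9 + (1−q)·1 = 8q + 1
  Rosa's payoff from Up: q·1 + (1−q)·5 = -4q + 5
  8q + 1 = -4q + 5  ⇒  12q = 4  ⇒  q = 1/3.

p = 5/9, q = 1/3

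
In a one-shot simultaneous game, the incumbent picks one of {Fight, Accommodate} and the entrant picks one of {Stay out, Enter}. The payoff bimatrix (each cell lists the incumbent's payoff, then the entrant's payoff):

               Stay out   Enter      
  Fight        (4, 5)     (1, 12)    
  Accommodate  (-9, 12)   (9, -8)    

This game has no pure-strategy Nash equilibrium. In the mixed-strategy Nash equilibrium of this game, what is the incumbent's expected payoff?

The entrant's mix must leave the incumbent indifferent between Fight and Accommodate.
  the incumbent's payoff from Fight: q·4 + (1−q)·1 = 3q + 1
  the incumbent's payoff from Accommodate: q·(-9) + (1−q)·9 = -18q + 9
  3q + 1 = -18q + 9  ⇒  21q = 8  ⇒  q = 8/21.
At equilibrium the incumbent is indifferent across rows, so the incumbent's payoff equals the payoff from Fight: (8/21)·4 + (13/21)·1 = 15/7.

15/7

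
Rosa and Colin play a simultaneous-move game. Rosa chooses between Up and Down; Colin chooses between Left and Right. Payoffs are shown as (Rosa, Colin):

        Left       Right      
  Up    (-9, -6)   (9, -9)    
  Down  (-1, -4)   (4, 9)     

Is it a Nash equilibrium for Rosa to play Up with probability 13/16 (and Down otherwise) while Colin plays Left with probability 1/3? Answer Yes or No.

No

Given Colin's mix q = 1/3, Rosa's payoff from Up is 3 but from Down is 7/3. Rosa strictly prefers Up, so Rosa would not mix.
So the proposed profile is not a Nash equilibrium.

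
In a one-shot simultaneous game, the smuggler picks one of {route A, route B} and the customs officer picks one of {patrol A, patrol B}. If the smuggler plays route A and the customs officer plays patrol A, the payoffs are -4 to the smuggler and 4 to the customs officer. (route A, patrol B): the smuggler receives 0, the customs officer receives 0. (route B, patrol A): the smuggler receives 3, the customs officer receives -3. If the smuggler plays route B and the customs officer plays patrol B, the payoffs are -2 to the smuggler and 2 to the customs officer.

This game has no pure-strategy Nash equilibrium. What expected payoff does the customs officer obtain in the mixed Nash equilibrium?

Set the customs officer's expected payoff from patrol A equal to that from patrol B:
  the customs officer's expected payoff from patrol A: p·4 + (1−p)·(-3) = 7p - 3
  the customs officer's expected payoff from patrol B: p·0 + (1−p)·2 = -2p + 2
  7p - 3 = -2p + 2  ⇒  9p = 5  ⇒  p = 5/9.
At equilibrium the customs officer is indifferent across columns, so the customs officer's payoff equals the payoff from patrol A: (5/9)·4 + (4/9)·(-3) = 8/9.

8/9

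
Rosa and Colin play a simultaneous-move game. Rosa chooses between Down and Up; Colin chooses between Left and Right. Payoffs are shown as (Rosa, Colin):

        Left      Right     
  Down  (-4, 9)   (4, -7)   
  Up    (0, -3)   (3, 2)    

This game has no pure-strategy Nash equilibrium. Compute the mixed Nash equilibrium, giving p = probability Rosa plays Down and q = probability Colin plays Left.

p = 5/21, q = 1/5

In a mixed equilibrium Colin is indifferent between Left and Right; this condition fixes p.
  Colin's payoff from Left: p·9 + (1−p)·(-3) = 12p - 3
  Colin's payoff from Right: p·(-7) + (1−p)·2 = -9p + 2
  12p - 3 = -9p + 2  ⇒  21p = 5  ⇒  p = 5/21.
Rosa's indifference between Down and Up determines Colin's mixing probability q:
  Rosa's expected payoff from Down: q·(-4) + (1−q)·4 = -8q + 4
  Rosa's expected payoff from Up: q·0 + (1−q)·3 = -3q + 3
  -8q + 4 = -3q + 3  ⇒  -5q = -1  ⇒  q = 1/5.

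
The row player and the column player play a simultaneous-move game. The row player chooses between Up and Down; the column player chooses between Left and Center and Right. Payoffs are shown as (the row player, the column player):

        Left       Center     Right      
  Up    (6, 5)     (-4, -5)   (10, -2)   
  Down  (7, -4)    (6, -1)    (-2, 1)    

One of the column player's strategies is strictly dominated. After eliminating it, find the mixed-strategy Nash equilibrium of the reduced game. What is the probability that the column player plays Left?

The column player's strategy Center is strictly dominated by Right: -2 > -5 and 1 > -1. Eliminate Center.
Set the row player's expected payoff from Up equal to that from Down:
  the row player's payoff from Up: q·6 + (1−q)·10 = -4q + 10
  the row player's payoff from Down: q·7 + (1−q)·(-2) = 9q - 2
  -4q + 10 = 9q - 2  ⇒  -13q = -12  ⇒  q = 12/13.

q = 12/13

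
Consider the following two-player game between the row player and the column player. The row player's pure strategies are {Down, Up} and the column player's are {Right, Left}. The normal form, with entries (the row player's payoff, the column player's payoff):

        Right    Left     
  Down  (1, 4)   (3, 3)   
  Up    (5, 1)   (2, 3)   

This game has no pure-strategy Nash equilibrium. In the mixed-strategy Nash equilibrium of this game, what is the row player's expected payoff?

13/5

For the row player to be willing to mix, the row player must be indifferent between Down and Up, which pins down the column player's mix.
  the row player's payoff to Down: q·1 + (1−q)·3 = -2q + 3
  the row player's payoff to Up: q·5 + (1−q)·2 = 3q + 2
  -2q + 3 = 3q + 2  ⇒  -5q = -1  ⇒  q = 1/5.
At equilibrium the row player is indifferent across rows, so the row player's payoff equals the payoff from Down: (1/5)·1 + (4/5)·3 = 13/5.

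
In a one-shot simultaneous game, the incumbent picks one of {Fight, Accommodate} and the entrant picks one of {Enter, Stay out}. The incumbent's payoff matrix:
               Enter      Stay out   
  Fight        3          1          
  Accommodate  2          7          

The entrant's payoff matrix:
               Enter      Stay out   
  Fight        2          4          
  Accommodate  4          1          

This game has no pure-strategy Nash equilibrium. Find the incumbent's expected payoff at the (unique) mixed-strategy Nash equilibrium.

19/7

Set the incumbent's expected payoff from Fight equal to that from Accommodate:
  the incumbent's expected payoff from Fight: q·3 + (1−q)·1 = 2q + 1
  the incumbent's expected payoff from Accommodate: q·2 + (1−q)·7 = -5q + 7
  2q + 1 = -5q + 7  ⇒  7q = 6  ⇒  q = 6/7.
At equilibrium the incumbent is indifferent across rows, so the incumbent's payoff equals the payoff from Fight: (6/7)·3 + (1/7)·1 = 19/7.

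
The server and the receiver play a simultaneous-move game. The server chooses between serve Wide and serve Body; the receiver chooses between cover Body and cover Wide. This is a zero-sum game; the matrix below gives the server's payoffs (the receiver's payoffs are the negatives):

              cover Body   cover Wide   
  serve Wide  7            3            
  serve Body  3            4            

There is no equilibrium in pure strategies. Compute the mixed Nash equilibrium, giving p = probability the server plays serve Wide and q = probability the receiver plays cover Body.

In a mixed equilibrium the receiver is indifferent between cover Body and cover Wide; this condition fixes p.
  the receiver's payoff to cover Body: p·(-7) + (1−p)·(-3) = -4p - 3
  the receiver's payoff to cover Wide: p·(-3) + (1−p)·(-4) = p - 4
  -4p - 3 = p - 4  ⇒  -5p = -1  ⇒  p = 1/5.
In a mixed equilibrium the server is indifferent between serve Wide and serve Body; this condition fixes q.
  the server's payoff from serve Wide: q·7 + (1−q)·3 = 4q + 3
  the server's payoff from serve Body: q·3 + (1−q)·4 = -q + 4
  4q + 3 = -q + 4  ⇒  5q = 1  ⇒  q = 1/5.

p = 1/5, q = 1/5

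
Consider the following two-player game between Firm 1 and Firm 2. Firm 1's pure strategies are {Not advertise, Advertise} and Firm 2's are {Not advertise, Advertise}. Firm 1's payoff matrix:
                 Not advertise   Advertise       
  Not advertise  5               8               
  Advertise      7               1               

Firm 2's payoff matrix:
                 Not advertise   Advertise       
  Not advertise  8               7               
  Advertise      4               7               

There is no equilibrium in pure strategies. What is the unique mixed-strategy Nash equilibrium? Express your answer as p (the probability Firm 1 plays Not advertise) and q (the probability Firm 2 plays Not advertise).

p = 3/4, q = 7/9

Firm 1's mix must leave Firm 2 indifferent between Not advertise and Advertise.
  Firm 2's expected payoff from Not advertise: p·8 + (1−p)·4 = 4p + 4
  Firm 2's expected payoff from Advertise: p·7 + (1−p)·7 = 7
  4p + 4 = 7  ⇒  4p = 3  ⇒  p = 3/4.
Set Firm 1's expected payoff from Not advertise equal to that from Advertise:
  Firm 1's payoff to Not advertise: q·5 + (1−q)·8 = -3q + 8
  Firm 1's payoff to Advertise: q·7 + (1−q)·1 = 6q + 1
  -3q + 8 = 6q + 1  ⇒  -9q = -7  ⇒  q = 7/9.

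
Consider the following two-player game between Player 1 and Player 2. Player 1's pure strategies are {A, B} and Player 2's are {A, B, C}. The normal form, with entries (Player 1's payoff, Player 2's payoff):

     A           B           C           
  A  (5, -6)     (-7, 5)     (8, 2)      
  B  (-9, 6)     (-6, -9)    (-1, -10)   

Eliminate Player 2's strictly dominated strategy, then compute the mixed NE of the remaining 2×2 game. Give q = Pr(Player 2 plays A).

Player 2's strategy C is strictly dominated by B: 5 > 2 and -9 > -10. Eliminate C.
For Player 1 to be willing to mix, Player 1 must be indifferent between A and B, which pins down Player 2's mix.
  Player 1's payoff from A: q·5 + (1−q)·(-7) = 12q - 7
  Player 1's payoff from B: q·(-9) + (1−q)·(-6) = -3q - 6
  12q - 7 = -3q - 6  ⇒  15q = 1  ⇒  q = 1/15.

q = 1/15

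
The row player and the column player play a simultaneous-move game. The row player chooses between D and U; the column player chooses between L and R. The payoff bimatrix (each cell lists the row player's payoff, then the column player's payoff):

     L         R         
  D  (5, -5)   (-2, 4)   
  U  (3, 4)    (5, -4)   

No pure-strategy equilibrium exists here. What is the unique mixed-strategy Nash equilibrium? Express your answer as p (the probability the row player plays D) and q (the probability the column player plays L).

p = 8/17, q = 7/9

For the column player to be willing to mix, the column player must be indifferent between L and R, which pins down the row player's mix.
  the column player's expected payoff from L: p·(-5) + (1−p)·4 = -9p + 4
  the column player's expected payoff from R: p·4 + (1−p)·(-4) = 8p - 4
  -9p + 4 = 8p - 4  ⇒  -17p = -8  ⇒  p = 8/17.
Set the row player's expected payoff from D equal to that from U:
  the row player's payoff from D: q·5 + (1−q)·(-2) = 7q - 2
  the row player's payoff from U: q·3 + (1−q)·5 = -2q + 5
  7q - 2 = -2q + 5  ⇒  9q = 7  ⇒  q = 7/9.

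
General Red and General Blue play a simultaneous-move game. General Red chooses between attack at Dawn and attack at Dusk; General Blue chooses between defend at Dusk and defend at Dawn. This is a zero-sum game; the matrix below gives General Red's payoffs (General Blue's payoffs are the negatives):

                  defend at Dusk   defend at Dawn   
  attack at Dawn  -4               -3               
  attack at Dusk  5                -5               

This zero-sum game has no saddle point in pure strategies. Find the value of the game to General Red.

v = -35/11

For General Red to be willing to mix, General Red must be indifferent between attack at Dawn and attack at Dusk, which pins down General Blue's mix.
  General Red's payoff to attack at Dawn: q·(-4) + (1−q)·(-3) = -q - 3
  General Red's payoff to attack at Dusk: q·5 + (1−q)·(-5) = 10q - 5
  -q - 3 = 10q - 5  ⇒  -11q = -2  ⇒  q = 2/11.
The value is General Red's expected payoff against this mix (using attack at Dawn): (2/11)·(-4) + (9/11)·(-3) = -35/11.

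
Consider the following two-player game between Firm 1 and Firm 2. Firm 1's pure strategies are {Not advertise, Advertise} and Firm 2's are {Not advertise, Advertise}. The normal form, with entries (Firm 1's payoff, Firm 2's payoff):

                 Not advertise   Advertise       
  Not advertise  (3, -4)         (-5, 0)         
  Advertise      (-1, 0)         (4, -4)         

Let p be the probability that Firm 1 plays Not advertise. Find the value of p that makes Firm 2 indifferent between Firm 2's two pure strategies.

Set Firm 2's expected payoff from Not advertise equal to that from Advertise:
  Firm 2's payoff to Not advertise: p·(-4) + (1−p)·0 = -4p
  Firm 2's payoff to Advertise: p·0 + (1−p)·(-4) = 4p - 4
  -4p = 4p - 4  ⇒  -8p = -4  ⇒  p = 1/2.

p = 1/2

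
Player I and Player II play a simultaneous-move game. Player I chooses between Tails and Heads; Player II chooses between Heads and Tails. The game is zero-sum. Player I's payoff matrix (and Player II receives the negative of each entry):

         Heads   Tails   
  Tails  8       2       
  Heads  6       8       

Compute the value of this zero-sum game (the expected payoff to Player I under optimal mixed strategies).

Set Player I's expected payoff from Tails equal to that from Heads:
  Player I's payoff to Tails: q·8 + (1−q)·2 = 6q + 2
  Player I's payoff to Heads: q·6 + (1−q)·8 = -2q + 8
  6q + 2 = -2q + 8  ⇒  8q = 6  ⇒  q = 3/4.
The value is Player I's expected payoff against this mix (using Tails): (3/4)·8 + (1/4)·2 = 13/2.

v = 13/2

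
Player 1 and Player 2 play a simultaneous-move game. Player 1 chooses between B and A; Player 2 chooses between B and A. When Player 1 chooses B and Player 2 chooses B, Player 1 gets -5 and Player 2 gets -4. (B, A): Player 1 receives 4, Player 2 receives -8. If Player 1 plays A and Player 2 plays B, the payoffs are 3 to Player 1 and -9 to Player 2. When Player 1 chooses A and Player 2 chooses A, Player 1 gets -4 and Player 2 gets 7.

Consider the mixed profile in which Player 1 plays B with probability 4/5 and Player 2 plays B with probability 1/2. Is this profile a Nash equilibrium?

Check Player 2's indifference given Player 1's mix p = 4/5:
  payoff from B = -5; payoff from A = -5 — equal.
Check Player 1's indifference given Player 2's mix q = 1/2:
  payoff from B = -1/2; payoff from A = -1/2 — equal.
Both players are indifferent, so neither can profitably deviate.

Yes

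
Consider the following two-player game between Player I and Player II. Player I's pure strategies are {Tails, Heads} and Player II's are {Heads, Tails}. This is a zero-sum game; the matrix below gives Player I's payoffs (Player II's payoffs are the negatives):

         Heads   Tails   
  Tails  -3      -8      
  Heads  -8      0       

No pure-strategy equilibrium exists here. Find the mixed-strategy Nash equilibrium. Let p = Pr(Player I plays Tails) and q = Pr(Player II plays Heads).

For Player II to be willing to mix, Player II must be indifferent between Heads and Tails, which pins down Player I's mix.
  Player II's expected payoff from Heads: p·3 + (1−p)·8 = -5p + 8
  Player II's expected payoff from Tails: p·8 + (1−p)·0 = 8p
  -5p + 8 = 8p  ⇒  -13p = -8  ⇒  p = 8/13.
For Player I to be willing to mix, Player I must be indifferent between Tails and Heads, which pins down Player II's mix.
  Player I's expected payoff from Tails: q·(-3) + (1−q)·(-8) = 5q - 8
  Player I's expected payoff from Heads: q·(-8) + (1−q)·0 = -8q
  5q - 8 = -8q  ⇒  13q = 8  ⇒  q = 8/13.

p = 8/13, q = 8/13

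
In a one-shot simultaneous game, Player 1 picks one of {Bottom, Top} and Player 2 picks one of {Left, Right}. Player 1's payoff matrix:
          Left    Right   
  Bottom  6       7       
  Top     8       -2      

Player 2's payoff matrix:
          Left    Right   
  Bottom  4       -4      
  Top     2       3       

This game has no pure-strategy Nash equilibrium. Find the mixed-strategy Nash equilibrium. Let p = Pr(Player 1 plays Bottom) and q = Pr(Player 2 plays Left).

p = 1/9, q = 9/11

In a mixed equilibrium Player 2 is indifferent between Left and Right; this condition fixes p.
  Player 2's payoff to Left: p·4 + (1−p)·2 = 2p + 2
  Player 2's payoff to Right: p·(-4) + (1−p)·3 = -7p + 3
  2p + 2 = -7p + 3  ⇒  9p = 1  ⇒  p = 1/9.
For Player 1 to be willing to mix, Player 1 must be indifferent between Bottom and Top, which pins down Player 2's mix.
  Player 1's payoff to Bottom: q·6 + (1−q)·7 = -q + 7
  Player 1's payoff to Top: q·8 + (1−q)·(-2) = 10q - 2
  -q + 7 = 10q - 2  ⇒  -11q = -9  ⇒  q = 9/11.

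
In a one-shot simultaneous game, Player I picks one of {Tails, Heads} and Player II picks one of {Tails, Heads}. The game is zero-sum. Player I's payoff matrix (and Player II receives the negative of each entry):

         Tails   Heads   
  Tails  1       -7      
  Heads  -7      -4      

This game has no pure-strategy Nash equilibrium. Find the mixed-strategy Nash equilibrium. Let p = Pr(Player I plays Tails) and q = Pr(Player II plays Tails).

In a mixed equilibrium Player II is indifferent between Tails and Heads; this condition fixes p.
  Player II's expected payoff from Tails: p·(-1) + (1−p)·7 = -8p + 7
  Player II's expected payoff from Heads: p·7 + (1−p)·4 = 3p + 4
  -8p + 7 = 3p + 4  ⇒  -11p = -3  ⇒  p = 3/11.
Player I's indifference between Tails and Heads determines Player II's mixing probability q:
  Player I's expected payoff from Tails: q·1 + (1−q)·(-7) = 8q - 7
  Player I's expected payoff from Heads: q·(-7) + (1−q)·(-4) = -3q - 4
  8q - 7 = -3q - 4  ⇒  11q = 3  ⇒  q = 3/11.

p = 3/11, q = 3/11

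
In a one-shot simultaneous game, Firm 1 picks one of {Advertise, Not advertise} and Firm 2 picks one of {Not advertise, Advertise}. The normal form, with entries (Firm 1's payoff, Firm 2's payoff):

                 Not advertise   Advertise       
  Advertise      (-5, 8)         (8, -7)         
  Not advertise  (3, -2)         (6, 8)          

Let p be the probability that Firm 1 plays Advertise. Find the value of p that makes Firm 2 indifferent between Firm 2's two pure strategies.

Firm 2's indifference between Not advertise and Advertise determines Firm 1's mixing probability p:
  Firm 2's payoff to Not advertise: p·8 + (1−p)·(-2) = 10p - 2
  Firm 2's payoff to Advertise: p·(-7) + (1−p)·8 = -15p + 8
  10p - 2 = -15p + 8  ⇒  25p = 10  ⇒  p = 2/5.

p = 2/5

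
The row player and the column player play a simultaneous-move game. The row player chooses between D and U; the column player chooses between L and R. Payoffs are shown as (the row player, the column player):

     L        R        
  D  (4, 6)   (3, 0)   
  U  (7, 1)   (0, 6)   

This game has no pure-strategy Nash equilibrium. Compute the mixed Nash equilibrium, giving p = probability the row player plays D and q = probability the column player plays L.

p = 5/11, q = 1/2

The row player's mix must leave the column player indifferent between L and R.
  the column player's payoff to L: p·6 + (1−p)·1 = 5p + 1
  the column player's payoff to R: p·0 + (1−p)·6 = -6p + 6
  5p + 1 = -6p + 6  ⇒  11p = 5  ⇒  p = 5/11.
In a mixed equilibrium the row player is indifferent between D and U; this condition fixes q.
  the row player's payoff from D: q·4 + (1−q)·3 = q + 3
  the row player's payoff from U: q·7 + (1−q)·0 = 7q
  q + 3 = 7q  ⇒  -6q = -3  ⇒  q = 1/2.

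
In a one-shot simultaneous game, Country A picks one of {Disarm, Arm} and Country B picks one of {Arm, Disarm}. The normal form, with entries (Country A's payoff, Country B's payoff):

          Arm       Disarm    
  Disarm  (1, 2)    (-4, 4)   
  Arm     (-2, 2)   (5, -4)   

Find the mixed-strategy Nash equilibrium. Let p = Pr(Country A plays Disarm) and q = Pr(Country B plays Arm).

p = 3/4, q = 3/4

For Country B to be willing to mix, Country B must be indifferent between Arm and Disarm, which pins down Country A's mix.
  Country B's payoff from Arm: p·2 + (1−p)·2 = 2
  Country B's payoff from Disarm: p·4 + (1−p)·(-4) = 8p - 4
  2 = 8p - 4  ⇒  -8p = -6  ⇒  p = 3/4.
For Country A to be willing to mix, Country A must be indifferent between Disarm and Arm, which pins down Country B's mix.
  Country A's payoff from Disarm: q·1 + (1−q)·(-4) = 5q - 4
  Country A's payoff from Arm: q·(-2) + (1−q)·5 = -7q + 5
  5q - 4 = -7q + 5  ⇒  12q = 9  ⇒  q = 3/4.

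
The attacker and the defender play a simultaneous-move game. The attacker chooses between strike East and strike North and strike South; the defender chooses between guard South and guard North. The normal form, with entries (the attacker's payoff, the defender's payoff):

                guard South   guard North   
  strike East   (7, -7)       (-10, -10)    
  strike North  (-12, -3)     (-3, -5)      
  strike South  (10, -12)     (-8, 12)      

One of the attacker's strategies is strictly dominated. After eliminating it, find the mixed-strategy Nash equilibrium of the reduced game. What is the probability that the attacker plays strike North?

p = 12/13

The attacker's strategy strike East is strictly dominated by strike South: 10 > 7 and -8 > -10. Eliminate strike East.
For the defender to be willing to mix, the defender must be indifferent between guard South and guard North, which pins down the attacker's mix.
  the defender's payoff to guard South: p·(-3) + (1−p)·(-12) = 9p - 12
  the defender's payoff to guard North: p·(-5) + (1−p)·12 = -17p + 12
  9p - 12 = -17p + 12  ⇒  26p = 24  ⇒  p = 12/13.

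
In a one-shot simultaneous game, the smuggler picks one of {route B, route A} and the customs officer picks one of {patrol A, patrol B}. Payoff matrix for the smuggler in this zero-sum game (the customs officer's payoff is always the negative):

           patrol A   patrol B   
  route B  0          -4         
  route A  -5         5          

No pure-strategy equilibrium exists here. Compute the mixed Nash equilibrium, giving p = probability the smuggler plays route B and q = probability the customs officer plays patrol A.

In a mixed equilibrium the customs officer is indifferent between patrol A and patrol B; this condition fixes p.
  the customs officer's expected payoff from patrol A: p·0 + (1−p)·5 = -5p + 5
  the customs officer's expected payoff from patrol B: p·4 + (1−p)·(-5) = 9p - 5
  -5p + 5 = 9p - 5  ⇒  -14p = -10  ⇒  p = 5/7.
In a mixed equilibrium the smuggler is indifferent between route B and route A; this condition fixes q.
  the smuggler's expected payoff from route B: q·0 + (1−q)·(-4) = 4q - 4
  the smuggler's expected payoff from route A: q·(-5) + (1−q)·5 = -10q + 5
  4q - 4 = -10q + 5  ⇒  14q = 9  ⇒  q = 9/14.

p = 5/7, q = 9/14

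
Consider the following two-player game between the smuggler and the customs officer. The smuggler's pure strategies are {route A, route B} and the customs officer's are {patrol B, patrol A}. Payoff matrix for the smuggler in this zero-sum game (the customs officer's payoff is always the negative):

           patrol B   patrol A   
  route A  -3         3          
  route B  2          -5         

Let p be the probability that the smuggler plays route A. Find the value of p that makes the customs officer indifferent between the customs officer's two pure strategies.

p = 7/13

For the customs officer to be willing to mix, the customs officer must be indifferent between patrol B and patrol A, which pins down the smuggler's mix.
  the customs officer's payoff to patrol B: p·3 + (1−p)·(-2) = 5p - 2
  the customs officer's payoff to patrol A: p·(-3) + (1−p)·5 = -8p + 5
  5p - 2 = -8p + 5  ⇒  13p = 7  ⇒  p = 7/13.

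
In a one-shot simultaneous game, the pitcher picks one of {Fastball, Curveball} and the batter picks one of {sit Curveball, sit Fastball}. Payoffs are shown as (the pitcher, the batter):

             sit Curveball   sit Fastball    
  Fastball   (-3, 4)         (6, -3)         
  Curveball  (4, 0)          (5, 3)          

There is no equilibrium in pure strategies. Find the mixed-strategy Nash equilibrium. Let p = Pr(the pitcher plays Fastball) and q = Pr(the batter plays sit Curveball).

The pitcher's mix must leave the batter indifferent between sit Curveball and sit Fastball.
  the batter's payoff to sit Curveball: p·4 + (1−p)·0 = 4p
  the batter's payoff to sit Fastball: p·(-3) + (1−p)·3 = -6p + 3
  4p = -6p + 3  ⇒  10p = 3  ⇒  p = 3/10.
For the pitcher to be willing to mix, the pitcher must be indifferent between Fastball and Curveball, which pins down the batter's mix.
  the pitcher's payoff to Fastball: q·(-3) + (1−q)·6 = -9q + 6
  the pitcher's payoff to Curveball: q·4 + (1−q)·5 = -q + 5
  -9q + 6 = -q + 5  ⇒  -8q = -1  ⇒  q = 1/8.

p = 3/10, q = 1/8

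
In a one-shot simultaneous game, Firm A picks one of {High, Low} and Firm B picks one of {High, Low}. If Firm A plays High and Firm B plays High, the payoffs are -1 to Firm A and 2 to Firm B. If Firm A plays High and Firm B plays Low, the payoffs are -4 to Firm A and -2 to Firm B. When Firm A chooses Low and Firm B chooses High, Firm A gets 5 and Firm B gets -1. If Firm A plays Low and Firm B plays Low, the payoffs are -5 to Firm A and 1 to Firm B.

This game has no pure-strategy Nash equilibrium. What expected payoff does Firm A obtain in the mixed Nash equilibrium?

Firm A's indifference between High and Low determines Firm B's mixing probability q:
  Firm A's expected payoff from High: q·(-1) + (1−q)·(-4) = 3q - 4
  Firm A's expected payoff from Low: q·5 + (1−q)·(-5) = 10q - 5
  3q - 4 = 10q - 5  ⇒  -7q = -1  ⇒  q = 1/7.
At equilibrium Firm A is indifferent across rows, so Firm A's payoff equals the payoff from High: (1/7)·(-1) + (6/7)·(-4) = -25/7.

-25/7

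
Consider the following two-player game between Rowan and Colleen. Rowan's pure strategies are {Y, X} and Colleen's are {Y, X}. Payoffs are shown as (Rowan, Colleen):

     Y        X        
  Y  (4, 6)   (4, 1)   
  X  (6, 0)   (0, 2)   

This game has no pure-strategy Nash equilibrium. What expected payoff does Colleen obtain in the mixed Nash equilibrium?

12/7

In a mixed equilibrium Colleen is indifferent between Y and X; this condition fixes p.
  Colleen's payoff from Y: p·6 + (1−p)·0 = 6p
  Colleen's payoff from X: p·1 + (1−p)·2 = -p + 2
  6p = -p + 2  ⇒  7p = 2  ⇒  p = 2/7.
At equilibrium Colleen is indifferent across columns, so Colleen's payoff equals the payoff from Y: (2/7)·6 + (5/7)·0 = 12/7.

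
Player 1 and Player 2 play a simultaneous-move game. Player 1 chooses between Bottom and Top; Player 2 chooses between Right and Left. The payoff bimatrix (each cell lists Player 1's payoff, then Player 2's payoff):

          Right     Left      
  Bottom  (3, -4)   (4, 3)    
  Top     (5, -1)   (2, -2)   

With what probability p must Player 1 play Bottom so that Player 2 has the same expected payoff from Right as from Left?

p = 1/8

Set Player 2's expected payoff from Right equal to that from Left:
  Player 2's payoff to Right: p·(-4) + (1−p)·(-1) = -3p - 1
  Player 2's payoff to Left: p·3 + (1−p)·(-2) = 5p - 2
  -3p - 1 = 5p - 2  ⇒  -8p = -1  ⇒  p = 1/8.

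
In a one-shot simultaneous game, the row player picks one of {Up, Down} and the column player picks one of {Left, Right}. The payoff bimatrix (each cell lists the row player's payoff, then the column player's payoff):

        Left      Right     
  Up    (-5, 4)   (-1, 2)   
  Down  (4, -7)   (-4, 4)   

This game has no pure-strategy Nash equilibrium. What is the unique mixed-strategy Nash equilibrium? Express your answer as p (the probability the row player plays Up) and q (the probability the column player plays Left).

The row player's mix must leave the column player indifferent between Left and Right.
  the column player's expected payoff from Left: p·4 + (1−p)·(-7) = 11p - 7
  the column player's expected payoff from Right: p·2 + (1−p)·4 = -2p + 4
  11p - 7 = -2p + 4  ⇒  13p = 11  ⇒  p = 11/13.
The column player's mix must leave the row player indifferent between Up and Down.
  the row player's payoff from Up: q·(-5) + (1−q)·(-1) = -4q - 1
  the row player's payoff from Down: q·4 + (1−q)·(-4) = 8q - 4
  -4q - 1 = 8q - 4  ⇒  -12q = -3  ⇒  q = 1/4.

p = 11/13, q = 1/4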